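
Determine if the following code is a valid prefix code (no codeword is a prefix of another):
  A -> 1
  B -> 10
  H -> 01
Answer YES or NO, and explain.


Checking each pair (does one codeword prefix another?):
  A='1' vs B='10': prefix -- VIOLATION

NO -- this is NOT a valid prefix code. A (1) is a prefix of B (10).


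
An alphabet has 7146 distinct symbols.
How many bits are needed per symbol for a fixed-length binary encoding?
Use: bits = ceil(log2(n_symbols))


log2(7146) = 12.8029
Bracket: 2^12 = 4096 < 7146 <= 2^13 = 8192
So ceil(log2(7146)) = 13

bits = ceil(log2(7146)) = ceil(12.8029) = 13 bits


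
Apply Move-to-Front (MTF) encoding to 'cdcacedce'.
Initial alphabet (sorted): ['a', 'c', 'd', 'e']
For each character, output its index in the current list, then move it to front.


MTF encoding:
'c': index 1 in ['a', 'c', 'd', 'e'] -> ['c', 'a', 'd', 'e']
'd': index 2 in ['c', 'a', 'd', 'e'] -> ['d', 'c', 'a', 'e']
'c': index 1 in ['d', 'c', 'a', 'e'] -> ['c', 'd', 'a', 'e']
'a': index 2 in ['c', 'd', 'a', 'e'] -> ['a', 'c', 'd', 'e']
'c': index 1 in ['a', 'c', 'd', 'e'] -> ['c', 'a', 'd', 'e']
'e': index 3 in ['c', 'a', 'd', 'e'] -> ['e', 'c', 'a', 'd']
'd': index 3 in ['e', 'c', 'a', 'd'] -> ['d', 'e', 'c', 'a']
'c': index 2 in ['d', 'e', 'c', 'a'] -> ['c', 'd', 'e', 'a']
'e': index 2 in ['c', 'd', 'e', 'a'] -> ['e', 'c', 'd', 'a']


Output: [1, 2, 1, 2, 1, 3, 3, 2, 2]


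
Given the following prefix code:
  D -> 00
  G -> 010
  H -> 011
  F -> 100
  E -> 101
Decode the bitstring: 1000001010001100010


Decoding step by step:
Bits 100 -> F
Bits 00 -> D
Bits 010 -> G
Bits 100 -> F
Bits 011 -> H
Bits 00 -> D
Bits 010 -> G


Decoded message: FDGFHDG


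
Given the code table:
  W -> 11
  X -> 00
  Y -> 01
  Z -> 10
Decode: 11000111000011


Decoding:
11 -> W
00 -> X
01 -> Y
11 -> W
00 -> X
00 -> X
11 -> W


Result: WXYWXXW


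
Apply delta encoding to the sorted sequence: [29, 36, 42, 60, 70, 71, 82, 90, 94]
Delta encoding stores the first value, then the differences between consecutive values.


First value: 29
Deltas:
  36 - 29 = 7
  42 - 36 = 6
  60 - 42 = 18
  70 - 60 = 10
  71 - 70 = 1
  82 - 71 = 11
  90 - 82 = 8
  94 - 90 = 4


Delta encoded: [29, 7, 6, 18, 10, 1, 11, 8, 4]


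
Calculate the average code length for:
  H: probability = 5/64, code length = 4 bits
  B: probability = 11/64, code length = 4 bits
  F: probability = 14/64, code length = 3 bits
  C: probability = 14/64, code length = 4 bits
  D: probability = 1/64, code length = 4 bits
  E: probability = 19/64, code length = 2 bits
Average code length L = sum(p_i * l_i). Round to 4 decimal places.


Weighted contributions p_i * l_i:
  H: (5/64) * 4 = 20/64
  B: (11/64) * 4 = 44/64
  F: (14/64) * 3 = 42/64
  C: (14/64) * 4 = 56/64
  D: (1/64) * 4 = 4/64
  E: (19/64) * 2 = 38/64
Sum = (20 + 44 + 42 + 56 + 4 + 38)/64 = 204/64

L = 204/64 = 3.1875 bits/symbol


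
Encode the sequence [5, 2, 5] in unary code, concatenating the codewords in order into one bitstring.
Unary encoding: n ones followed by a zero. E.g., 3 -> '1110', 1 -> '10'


Encode each number as n ones followed by a terminating 0:
  5 -> 111110 (6 bits)
  2 -> 110 (3 bits)
  5 -> 111110 (6 bits)
Total length = 6 + 3 + 6 = 15 bits.

Unary([5, 2, 5]) = 111110110111110 (15 bits)


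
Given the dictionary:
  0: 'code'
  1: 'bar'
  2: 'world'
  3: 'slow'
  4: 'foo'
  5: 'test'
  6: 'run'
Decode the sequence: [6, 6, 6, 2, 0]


Look up each index in the dictionary:
  6 -> 'run'
  6 -> 'run'
  6 -> 'run'
  2 -> 'world'
  0 -> 'code'

Decoded: "run run run world code"


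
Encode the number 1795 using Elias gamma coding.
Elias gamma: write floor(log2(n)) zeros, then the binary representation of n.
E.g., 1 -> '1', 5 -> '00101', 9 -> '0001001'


num_bits = floor(log2(1795)) + 1 = 11
leading_zeros = num_bits - 1 = 10
binary(1795) = 11100000011

Elias gamma(1795) = '0000000000' + '11100000011' = 000000000011100000011 (21 bits)


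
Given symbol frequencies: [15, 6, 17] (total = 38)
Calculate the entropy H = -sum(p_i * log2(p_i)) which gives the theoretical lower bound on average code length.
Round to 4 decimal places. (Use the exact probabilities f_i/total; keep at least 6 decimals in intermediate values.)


Per-symbol terms -p_i * log2(p_i) with p_i = f_i/38:
  p = 15/38 = 0.394737: log2(p) = -1.341037, -p*log2(p) = 0.529357
  p = 6/38 = 0.157895: log2(p) = -2.662965, -p*log2(p) = 0.420468
  p = 17/38 = 0.447368: log2(p) = -1.160465, -p*log2(p) = 0.519155
H = 0.529357 + 0.420468 + 0.519155 = 1.468980

H = 1.469 bits/symbol


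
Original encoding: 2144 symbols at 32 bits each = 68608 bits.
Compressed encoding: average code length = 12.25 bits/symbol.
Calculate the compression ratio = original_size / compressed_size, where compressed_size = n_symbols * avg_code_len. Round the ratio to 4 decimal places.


original_size = n_symbols * orig_bits = 2144 * 32 = 68608 bits
compressed_size = n_symbols * avg_code_len = 2144 * 12.25 = 26264.0 bits
ratio = original_size / compressed_size = 68608 / 26264.0 = 2.6122

Compression ratio = 2.6122


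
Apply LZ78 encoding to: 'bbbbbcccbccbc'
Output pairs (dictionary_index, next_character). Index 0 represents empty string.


LZ78 encoding steps:
Dictionary: {0: ''}
Step 1: w='' (idx 0), next='b' -> output (0, 'b'), add 'b' as idx 1
Step 2: w='b' (idx 1), next='b' -> output (1, 'b'), add 'bb' as idx 2
Step 3: w='bb' (idx 2), next='c' -> output (2, 'c'), add 'bbc' as idx 3
Step 4: w='' (idx 0), next='c' -> output (0, 'c'), add 'c' as idx 4
Step 5: w='c' (idx 4), next='b' -> output (4, 'b'), add 'cb' as idx 5
Step 6: w='c' (idx 4), next='c' -> output (4, 'c'), add 'cc' as idx 6
Step 7: w='b' (idx 1), next='c' -> output (1, 'c'), add 'bc' as idx 7


Encoded: [(0, 'b'), (1, 'b'), (2, 'c'), (0, 'c'), (4, 'b'), (4, 'c'), (1, 'c')]


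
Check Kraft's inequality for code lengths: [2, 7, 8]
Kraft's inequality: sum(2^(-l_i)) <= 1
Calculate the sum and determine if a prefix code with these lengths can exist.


Sum = 2^(-2) + 2^(-7) + 2^(-8)
    = 0.25 + 0.0078125 + 0.00390625
    = 67/256 = 0.26171875
Since 0.26171875 <= 1, Kraft's inequality IS satisfied.
A prefix code with these lengths CAN exist.

Kraft sum = 0.26171875. Satisfied.


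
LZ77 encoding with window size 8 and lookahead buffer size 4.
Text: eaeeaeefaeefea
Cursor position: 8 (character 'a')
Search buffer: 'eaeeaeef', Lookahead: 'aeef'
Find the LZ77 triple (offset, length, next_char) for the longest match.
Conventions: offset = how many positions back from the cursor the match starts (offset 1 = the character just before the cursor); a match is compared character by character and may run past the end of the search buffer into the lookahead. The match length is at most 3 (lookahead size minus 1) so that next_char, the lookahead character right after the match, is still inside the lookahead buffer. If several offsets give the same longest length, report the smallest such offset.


Try each offset into the search buffer:
  offset=1 (pos 7, char 'f'): match length 0
  offset=2 (pos 6, char 'e'): match length 0
  offset=3 (pos 5, char 'e'): match length 0
  offset=4 (pos 4, char 'a'): match length 3
  offset=5 (pos 3, char 'e'): match length 0
  offset=6 (pos 2, char 'e'): match length 0
  offset=7 (pos 1, char 'a'): match length 3
  offset=8 (pos 0, char 'e'): match length 0
Longest match has length 3, found at offsets 4, 7; take the smallest, offset 4.
next_char = character at position 8 + 3 = 11 -> 'f'

Best match: offset=4, length=3 (matching 'aee' starting at position 4)
LZ77 triple: (4, 3, 'f')


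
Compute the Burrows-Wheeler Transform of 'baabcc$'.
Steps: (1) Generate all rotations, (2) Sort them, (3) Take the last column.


Rotations (sorted):
  0: $baabcc -> last char: c
  1: aabcc$b -> last char: b
  2: abcc$ba -> last char: a
  3: baabcc$ -> last char: $
  4: bcc$baa -> last char: a
  5: c$baabc -> last char: c
  6: cc$baab -> last char: b


BWT = cba$acb


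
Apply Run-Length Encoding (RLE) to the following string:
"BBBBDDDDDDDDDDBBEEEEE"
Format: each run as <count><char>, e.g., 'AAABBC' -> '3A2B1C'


Scanning runs left to right:
  i=0: run of 'B' x 4 -> '4B'
  i=4: run of 'D' x 10 -> '10D'
  i=14: run of 'B' x 2 -> '2B'
  i=16: run of 'E' x 5 -> '5E'

RLE = 4B10D2B5E


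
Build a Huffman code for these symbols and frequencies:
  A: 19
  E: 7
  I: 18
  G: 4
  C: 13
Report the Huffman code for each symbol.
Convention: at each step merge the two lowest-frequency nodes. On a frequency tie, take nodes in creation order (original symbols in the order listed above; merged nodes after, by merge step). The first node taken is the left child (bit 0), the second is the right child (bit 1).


Huffman tree construction:
Step 1: Merge G(4) + E(7) = 11
Step 2: Merge (G+E)(11) + C(13) = 24
Step 3: Merge I(18) + A(19) = 37
Step 4: Merge ((G+E)+C)(24) + (I+A)(37) = 61
Read each symbol's code off the tree from the root (left child = 0, right child = 1).

Codes:
  A: 11 (length 2)
  E: 001 (length 3)
  I: 10 (length 2)
  G: 000 (length 3)
  C: 01 (length 2)
Average code length: 133/61 = 2.1803 bits/symbol


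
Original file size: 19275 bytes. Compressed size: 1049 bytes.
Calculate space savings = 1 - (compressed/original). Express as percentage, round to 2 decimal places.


ratio = compressed/original = 1049/19275 = 0.054423
savings = 1 - ratio = 1 - 0.054423 = 0.945577
as a percentage: 0.945577 * 100 = 94.56%

Space savings = 1 - 1049/19275 = 94.56%


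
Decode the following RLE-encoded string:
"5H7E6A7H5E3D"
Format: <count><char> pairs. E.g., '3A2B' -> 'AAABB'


Expanding each <count><char> pair:
  5H -> 'HHHHH'
  7E -> 'EEEEEEE'
  6A -> 'AAAAAA'
  7H -> 'HHHHHHH'
  5E -> 'EEEEE'
  3D -> 'DDD'

Decoded = HHHHHEEEEEEEAAAAAAHHHHHHHEEEEEDDD


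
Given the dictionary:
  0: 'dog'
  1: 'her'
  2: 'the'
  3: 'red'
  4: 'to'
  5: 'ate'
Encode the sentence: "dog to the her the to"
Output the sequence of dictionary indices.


Look up each word in the dictionary:
  'dog' -> 0
  'to' -> 4
  'the' -> 2
  'her' -> 1
  'the' -> 2
  'to' -> 4

Encoded: [0, 4, 2, 1, 2, 4]


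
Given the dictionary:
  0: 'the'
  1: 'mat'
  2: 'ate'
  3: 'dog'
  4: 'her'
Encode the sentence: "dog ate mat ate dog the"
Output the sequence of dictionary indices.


Look up each word in the dictionary:
  'dog' -> 3
  'ate' -> 2
  'mat' -> 1
  'ate' -> 2
  'dog' -> 3
  'the' -> 0

Encoded: [3, 2, 1, 2, 3, 0]


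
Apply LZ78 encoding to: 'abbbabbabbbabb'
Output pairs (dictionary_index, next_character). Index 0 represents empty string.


LZ78 encoding steps:
Dictionary: {0: ''}
Step 1: w='' (idx 0), next='a' -> output (0, 'a'), add 'a' as idx 1
Step 2: w='' (idx 0), next='b' -> output (0, 'b'), add 'b' as idx 2
Step 3: w='b' (idx 2), next='b' -> output (2, 'b'), add 'bb' as idx 3
Step 4: w='a' (idx 1), next='b' -> output (1, 'b'), add 'ab' as idx 4
Step 5: w='b' (idx 2), next='a' -> output (2, 'a'), add 'ba' as idx 5
Step 6: w='bb' (idx 3), next='b' -> output (3, 'b'), add 'bbb' as idx 6
Step 7: w='ab' (idx 4), next='b' -> output (4, 'b'), add 'abb' as idx 7


Encoded: [(0, 'a'), (0, 'b'), (2, 'b'), (1, 'b'), (2, 'a'), (3, 'b'), (4, 'b')]


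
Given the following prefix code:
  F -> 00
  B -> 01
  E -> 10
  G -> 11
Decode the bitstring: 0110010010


Decoding step by step:
Bits 01 -> B
Bits 10 -> E
Bits 01 -> B
Bits 00 -> F
Bits 10 -> E


Decoded message: BEBFE


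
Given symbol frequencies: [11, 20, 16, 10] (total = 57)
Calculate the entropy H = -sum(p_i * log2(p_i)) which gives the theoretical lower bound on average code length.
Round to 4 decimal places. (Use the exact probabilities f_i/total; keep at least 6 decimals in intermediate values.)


Per-symbol terms -p_i * log2(p_i) with p_i = f_i/57:
  p = 11/57 = 0.192982: log2(p) = -2.373458, -p*log2(p) = 0.458036
  p = 20/57 = 0.350877: log2(p) = -1.510962, -p*log2(p) = 0.530162
  p = 16/57 = 0.280702: log2(p) = -1.832890, -p*log2(p) = 0.514495
  p = 10/57 = 0.175439: log2(p) = -2.510962, -p*log2(p) = 0.440520
H = 0.458036 + 0.530162 + 0.514495 + 0.440520 = 1.943213

H = 1.9432 bits/symbol


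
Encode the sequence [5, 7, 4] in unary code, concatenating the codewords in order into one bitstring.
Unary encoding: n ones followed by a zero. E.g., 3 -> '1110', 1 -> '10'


Encode each number as n ones followed by a terminating 0:
  5 -> 111110 (6 bits)
  7 -> 11111110 (8 bits)
  4 -> 11110 (5 bits)
Total length = 6 + 8 + 5 = 19 bits.

Unary([5, 7, 4]) = 1111101111111011110 (19 bits)


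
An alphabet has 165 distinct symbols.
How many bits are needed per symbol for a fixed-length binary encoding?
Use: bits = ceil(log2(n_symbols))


log2(165) = 7.3663
Bracket: 2^7 = 128 < 165 <= 2^8 = 256
So ceil(log2(165)) = 8

bits = ceil(log2(165)) = ceil(7.3663) = 8 bits


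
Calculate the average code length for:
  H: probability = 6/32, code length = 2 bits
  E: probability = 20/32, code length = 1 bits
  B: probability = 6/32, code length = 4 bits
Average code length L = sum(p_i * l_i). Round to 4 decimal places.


Weighted contributions p_i * l_i:
  H: (6/32) * 2 = 12/32
  E: (20/32) * 1 = 20/32
  B: (6/32) * 4 = 24/32
Sum = (12 + 20 + 24)/32 = 56/32

L = 56/32 = 1.7500 bits/symbol


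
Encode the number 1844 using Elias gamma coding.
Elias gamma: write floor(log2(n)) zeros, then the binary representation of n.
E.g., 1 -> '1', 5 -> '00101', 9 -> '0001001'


num_bits = floor(log2(1844)) + 1 = 11
leading_zeros = num_bits - 1 = 10
binary(1844) = 11100110100

Elias gamma(1844) = '0000000000' + '11100110100' = 000000000011100110100 (21 bits)


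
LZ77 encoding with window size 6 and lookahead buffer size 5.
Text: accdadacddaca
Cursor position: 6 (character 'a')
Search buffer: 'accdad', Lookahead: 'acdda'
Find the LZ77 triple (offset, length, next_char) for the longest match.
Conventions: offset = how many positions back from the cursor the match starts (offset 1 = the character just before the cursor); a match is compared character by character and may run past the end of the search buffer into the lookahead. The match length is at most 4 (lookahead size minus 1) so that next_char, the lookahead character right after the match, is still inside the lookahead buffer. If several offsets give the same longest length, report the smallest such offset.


Try each offset into the search buffer:
  offset=1 (pos 5, char 'd'): match length 0
  offset=2 (pos 4, char 'a'): match length 1
  offset=3 (pos 3, char 'd'): match length 0
  offset=4 (pos 2, char 'c'): match length 0
  offset=5 (pos 1, char 'c'): match length 0
  offset=6 (pos 0, char 'a'): match length 2
Longest match has length 2 at offset 6.
next_char = character at position 6 + 2 = 8 -> 'd'

Best match: offset=6, length=2 (matching 'ac' starting at position 0)
LZ77 triple: (6, 2, 'd')


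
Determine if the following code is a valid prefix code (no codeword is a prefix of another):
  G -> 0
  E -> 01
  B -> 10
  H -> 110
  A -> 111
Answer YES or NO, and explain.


Checking each pair (does one codeword prefix another?):
  G='0' vs E='01': prefix -- VIOLATION

NO -- this is NOT a valid prefix code. G (0) is a prefix of E (01).


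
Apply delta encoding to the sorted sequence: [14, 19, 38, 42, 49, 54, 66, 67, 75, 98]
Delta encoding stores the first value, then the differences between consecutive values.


First value: 14
Deltas:
  19 - 14 = 5
  38 - 19 = 19
  42 - 38 = 4
  49 - 42 = 7
  54 - 49 = 5
  66 - 54 = 12
  67 - 66 = 1
  75 - 67 = 8
  98 - 75 = 23


Delta encoded: [14, 5, 19, 4, 7, 5, 12, 1, 8, 23]


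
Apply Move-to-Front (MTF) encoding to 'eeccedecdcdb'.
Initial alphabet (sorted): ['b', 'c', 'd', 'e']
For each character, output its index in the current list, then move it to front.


MTF encoding:
'e': index 3 in ['b', 'c', 'd', 'e'] -> ['e', 'b', 'c', 'd']
'e': index 0 in ['e', 'b', 'c', 'd'] -> ['e', 'b', 'c', 'd']
'c': index 2 in ['e', 'b', 'c', 'd'] -> ['c', 'e', 'b', 'd']
'c': index 0 in ['c', 'e', 'b', 'd'] -> ['c', 'e', 'b', 'd']
'e': index 1 in ['c', 'e', 'b', 'd'] -> ['e', 'c', 'b', 'd']
'd': index 3 in ['e', 'c', 'b', 'd'] -> ['d', 'e', 'c', 'b']
'e': index 1 in ['d', 'e', 'c', 'b'] -> ['e', 'd', 'c', 'b']
'c': index 2 in ['e', 'd', 'c', 'b'] -> ['c', 'e', 'd', 'b']
'd': index 2 in ['c', 'e', 'd', 'b'] -> ['d', 'c', 'e', 'b']
'c': index 1 in ['d', 'c', 'e', 'b'] -> ['c', 'd', 'e', 'b']
'd': index 1 in ['c', 'd', 'e', 'b'] -> ['d', 'c', 'e', 'b']
'b': index 3 in ['d', 'c', 'e', 'b'] -> ['b', 'd', 'c', 'e']


Output: [3, 0, 2, 0, 1, 3, 1, 2, 2, 1, 1, 3]


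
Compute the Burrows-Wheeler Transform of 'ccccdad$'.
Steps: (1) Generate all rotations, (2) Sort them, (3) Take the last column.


Rotations (sorted):
  0: $ccccdad -> last char: d
  1: ad$ccccd -> last char: d
  2: ccccdad$ -> last char: $
  3: cccdad$c -> last char: c
  4: ccdad$cc -> last char: c
  5: cdad$ccc -> last char: c
  6: d$ccccda -> last char: a
  7: dad$cccc -> last char: c


BWT = dd$cccac


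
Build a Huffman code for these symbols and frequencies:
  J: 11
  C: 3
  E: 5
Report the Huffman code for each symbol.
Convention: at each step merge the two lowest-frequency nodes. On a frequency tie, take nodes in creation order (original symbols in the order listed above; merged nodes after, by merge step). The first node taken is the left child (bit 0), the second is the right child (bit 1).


Huffman tree construction:
Step 1: Merge C(3) + E(5) = 8
Step 2: Merge (C+E)(8) + J(11) = 19
Read each symbol's code off the tree from the root (left child = 0, right child = 1).

Codes:
  J: 1 (length 1)
  C: 00 (length 2)
  E: 01 (length 2)
Average code length: 27/19 = 1.4211 bits/symbol


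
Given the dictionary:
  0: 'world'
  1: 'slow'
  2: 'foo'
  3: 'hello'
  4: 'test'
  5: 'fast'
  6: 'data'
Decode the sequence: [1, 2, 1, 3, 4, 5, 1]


Look up each index in the dictionary:
  1 -> 'slow'
  2 -> 'foo'
  1 -> 'slow'
  3 -> 'hello'
  4 -> 'test'
  5 -> 'fast'
  1 -> 'slow'

Decoded: "slow foo slow hello test fast slow"


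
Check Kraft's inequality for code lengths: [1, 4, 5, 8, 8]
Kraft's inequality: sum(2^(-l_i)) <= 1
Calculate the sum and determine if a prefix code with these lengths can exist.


Sum = 2^(-1) + 2^(-4) + 2^(-5) + 2^(-8) + 2^(-8)
    = 0.5 + 0.0625 + 0.03125 + 0.00390625 + 0.00390625
    = 154/256 = 0.6015625
Since 0.6015625 <= 1, Kraft's inequality IS satisfied.
A prefix code with these lengths CAN exist.

Kraft sum = 0.6015625. Satisfied.


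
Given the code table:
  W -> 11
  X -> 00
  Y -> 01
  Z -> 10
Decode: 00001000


Decoding:
00 -> X
00 -> X
10 -> Z
00 -> X


Result: XXZX


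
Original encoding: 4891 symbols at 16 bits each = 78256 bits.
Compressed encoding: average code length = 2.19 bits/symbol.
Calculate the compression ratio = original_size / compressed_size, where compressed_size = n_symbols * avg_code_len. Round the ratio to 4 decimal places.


original_size = n_symbols * orig_bits = 4891 * 16 = 78256 bits
compressed_size = n_symbols * avg_code_len = 4891 * 2.19 = 10711.29 bits
ratio = original_size / compressed_size = 78256 / 10711.29 = 7.3059

Compression ratio = 7.3059


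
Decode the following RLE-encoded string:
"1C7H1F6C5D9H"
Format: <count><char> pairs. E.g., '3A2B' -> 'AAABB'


Expanding each <count><char> pair:
  1C -> 'C'
  7H -> 'HHHHHHH'
  1F -> 'F'
  6C -> 'CCCCCC'
  5D -> 'DDDDD'
  9H -> 'HHHHHHHHH'

Decoded = CHHHHHHHFCCCCCCDDDDDHHHHHHHHH


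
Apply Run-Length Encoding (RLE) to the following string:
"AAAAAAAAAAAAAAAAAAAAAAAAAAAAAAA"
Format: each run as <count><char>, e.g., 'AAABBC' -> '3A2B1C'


Scanning runs left to right:
  i=0: run of 'A' x 31 -> '31A'

RLE = 31A


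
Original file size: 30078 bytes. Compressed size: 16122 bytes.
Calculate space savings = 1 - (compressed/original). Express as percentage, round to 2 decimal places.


ratio = compressed/original = 16122/30078 = 0.536006
savings = 1 - ratio = 1 - 0.536006 = 0.463994
as a percentage: 0.463994 * 100 = 46.4%

Space savings = 1 - 16122/30078 = 46.4%


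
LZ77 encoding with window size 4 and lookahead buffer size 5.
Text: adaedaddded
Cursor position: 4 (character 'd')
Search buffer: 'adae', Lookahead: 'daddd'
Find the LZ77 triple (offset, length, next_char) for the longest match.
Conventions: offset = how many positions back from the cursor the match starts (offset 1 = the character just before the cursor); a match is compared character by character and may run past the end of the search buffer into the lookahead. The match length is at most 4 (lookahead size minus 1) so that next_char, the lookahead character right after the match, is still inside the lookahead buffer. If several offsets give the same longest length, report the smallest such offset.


Try each offset into the search buffer:
  offset=1 (pos 3, char 'e'): match length 0
  offset=2 (pos 2, char 'a'): match length 0
  offset=3 (pos 1, char 'd'): match length 2
  offset=4 (pos 0, char 'a'): match length 0
Longest match has length 2 at offset 3.
next_char = character at position 4 + 2 = 6 -> 'd'

Best match: offset=3, length=2 (matching 'da' starting at position 1)
LZ77 triple: (3, 2, 'd')


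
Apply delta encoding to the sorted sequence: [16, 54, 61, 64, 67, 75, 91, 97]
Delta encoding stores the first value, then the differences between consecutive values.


First value: 16
Deltas:
  54 - 16 = 38
  61 - 54 = 7
  64 - 61 = 3
  67 - 64 = 3
  75 - 67 = 8
  91 - 75 = 16
  97 - 91 = 6


Delta encoded: [16, 38, 7, 3, 3, 8, 16, 6]


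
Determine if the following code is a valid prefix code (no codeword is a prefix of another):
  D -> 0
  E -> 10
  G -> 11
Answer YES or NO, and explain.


Checking each pair (does one codeword prefix another?):
  D='0' vs E='10': no prefix
  D='0' vs G='11': no prefix
  E='10' vs D='0': no prefix
  E='10' vs G='11': no prefix
  G='11' vs D='0': no prefix
  G='11' vs E='10': no prefix
No violation found over all pairs.

YES -- this is a valid prefix code. No codeword is a prefix of any other codeword.


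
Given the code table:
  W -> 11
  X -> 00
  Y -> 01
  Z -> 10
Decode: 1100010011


Decoding:
11 -> W
00 -> X
01 -> Y
00 -> X
11 -> W


Result: WXYXW


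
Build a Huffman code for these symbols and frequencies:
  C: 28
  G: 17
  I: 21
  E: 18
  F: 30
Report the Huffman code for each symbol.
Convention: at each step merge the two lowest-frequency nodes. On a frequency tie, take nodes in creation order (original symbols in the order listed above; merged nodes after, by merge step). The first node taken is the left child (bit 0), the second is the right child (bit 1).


Huffman tree construction:
Step 1: Merge G(17) + E(18) = 35
Step 2: Merge I(21) + C(28) = 49
Step 3: Merge F(30) + (G+E)(35) = 65
Step 4: Merge (I+C)(49) + (F+(G+E))(65) = 114
Read each symbol's code off the tree from the root (left child = 0, right child = 1).

Codes:
  C: 01 (length 2)
  G: 110 (length 3)
  I: 00 (length 2)
  E: 111 (length 3)
  F: 10 (length 2)
Average code length: 263/114 = 2.3070 bits/symbol


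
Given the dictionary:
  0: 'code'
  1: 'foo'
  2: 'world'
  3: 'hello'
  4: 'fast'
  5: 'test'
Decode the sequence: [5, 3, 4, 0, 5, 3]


Look up each index in the dictionary:
  5 -> 'test'
  3 -> 'hello'
  4 -> 'fast'
  0 -> 'code'
  5 -> 'test'
  3 -> 'hello'

Decoded: "test hello fast code test hello"


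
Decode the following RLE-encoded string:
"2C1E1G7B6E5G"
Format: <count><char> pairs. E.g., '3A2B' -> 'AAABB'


Expanding each <count><char> pair:
  2C -> 'CC'
  1E -> 'E'
  1G -> 'G'
  7B -> 'BBBBBBB'
  6E -> 'EEEEEE'
  5G -> 'GGGGG'

Decoded = CCEGBBBBBBBEEEEEEGGGGG


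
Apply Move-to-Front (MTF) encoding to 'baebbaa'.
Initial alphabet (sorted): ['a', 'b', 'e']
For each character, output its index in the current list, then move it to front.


MTF encoding:
'b': index 1 in ['a', 'b', 'e'] -> ['b', 'a', 'e']
'a': index 1 in ['b', 'a', 'e'] -> ['a', 'b', 'e']
'e': index 2 in ['a', 'b', 'e'] -> ['e', 'a', 'b']
'b': index 2 in ['e', 'a', 'b'] -> ['b', 'e', 'a']
'b': index 0 in ['b', 'e', 'a'] -> ['b', 'e', 'a']
'a': index 2 in ['b', 'e', 'a'] -> ['a', 'b', 'e']
'a': index 0 in ['a', 'b', 'e'] -> ['a', 'b', 'e']


Output: [1, 1, 2, 2, 0, 2, 0]


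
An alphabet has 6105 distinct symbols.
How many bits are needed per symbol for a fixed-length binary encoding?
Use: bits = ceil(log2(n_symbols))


log2(6105) = 12.5758
Bracket: 2^12 = 4096 < 6105 <= 2^13 = 8192
So ceil(log2(6105)) = 13

bits = ceil(log2(6105)) = ceil(12.5758) = 13 bits


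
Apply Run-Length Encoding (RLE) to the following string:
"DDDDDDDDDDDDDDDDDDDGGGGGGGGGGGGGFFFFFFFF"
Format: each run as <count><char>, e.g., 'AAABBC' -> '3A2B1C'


Scanning runs left to right:
  i=0: run of 'D' x 19 -> '19D'
  i=19: run of 'G' x 13 -> '13G'
  i=32: run of 'F' x 8 -> '8F'

RLE = 19D13G8F


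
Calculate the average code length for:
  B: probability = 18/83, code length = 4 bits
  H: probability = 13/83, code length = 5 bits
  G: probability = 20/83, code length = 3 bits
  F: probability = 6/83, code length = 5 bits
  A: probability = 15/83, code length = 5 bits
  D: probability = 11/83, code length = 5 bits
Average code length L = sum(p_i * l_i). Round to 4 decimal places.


Weighted contributions p_i * l_i:
  B: (18/83) * 4 = 72/83
  H: (13/83) * 5 = 65/83
  G: (20/83) * 3 = 60/83
  F: (6/83) * 5 = 30/83
  A: (15/83) * 5 = 75/83
  D: (11/83) * 5 = 55/83
Sum = (72 + 65 + 60 + 30 + 75 + 55)/83 = 357/83

L = 357/83 = 4.3012 bits/symbol


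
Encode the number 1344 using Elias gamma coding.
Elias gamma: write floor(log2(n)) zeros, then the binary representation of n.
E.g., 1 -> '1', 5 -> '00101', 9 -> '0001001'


num_bits = floor(log2(1344)) + 1 = 11
leading_zeros = num_bits - 1 = 10
binary(1344) = 10101000000

Elias gamma(1344) = '0000000000' + '10101000000' = 000000000010101000000 (21 bits)


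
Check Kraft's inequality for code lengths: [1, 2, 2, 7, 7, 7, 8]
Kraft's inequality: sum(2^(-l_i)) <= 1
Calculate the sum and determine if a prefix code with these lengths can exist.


Sum = 2^(-1) + 2^(-2) + 2^(-2) + 2^(-7) + 2^(-7) + 2^(-7) + 2^(-8)
    = 0.5 + 0.25 + 0.25 + 0.0078125 + 0.0078125 + 0.0078125 + 0.00390625
    = 263/256 = 1.02734375
Since 1.02734375 > 1, Kraft's inequality is NOT satisfied.
A prefix code with these lengths CANNOT exist.

Kraft sum = 1.02734375. Not satisfied.


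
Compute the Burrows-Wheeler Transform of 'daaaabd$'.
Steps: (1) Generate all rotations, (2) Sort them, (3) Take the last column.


Rotations (sorted):
  0: $daaaabd -> last char: d
  1: aaaabd$d -> last char: d
  2: aaabd$da -> last char: a
  3: aabd$daa -> last char: a
  4: abd$daaa -> last char: a
  5: bd$daaaa -> last char: a
  6: d$daaaab -> last char: b
  7: daaaabd$ -> last char: $


BWT = ddaaaab$


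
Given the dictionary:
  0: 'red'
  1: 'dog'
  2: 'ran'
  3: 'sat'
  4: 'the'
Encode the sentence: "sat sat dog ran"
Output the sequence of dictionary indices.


Look up each word in the dictionary:
  'sat' -> 3
  'sat' -> 3
  'dog' -> 1
  'ran' -> 2

Encoded: [3, 3, 1, 2]


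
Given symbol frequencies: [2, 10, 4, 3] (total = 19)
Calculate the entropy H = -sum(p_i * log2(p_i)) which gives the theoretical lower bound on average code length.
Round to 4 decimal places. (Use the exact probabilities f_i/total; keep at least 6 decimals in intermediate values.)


Per-symbol terms -p_i * log2(p_i) with p_i = f_i/19:
  p = 2/19 = 0.105263: log2(p) = -3.247928, -p*log2(p) = 0.341887
  p = 10/19 = 0.526316: log2(p) = -0.925999, -p*log2(p) = 0.487368
  p = 4/19 = 0.210526: log2(p) = -2.247928, -p*log2(p) = 0.473248
  p = 3/19 = 0.157895: log2(p) = -2.662965, -p*log2(p) = 0.420468
H = 0.341887 + 0.487368 + 0.473248 + 0.420468 = 1.722971

H = 1.723 bits/symbol


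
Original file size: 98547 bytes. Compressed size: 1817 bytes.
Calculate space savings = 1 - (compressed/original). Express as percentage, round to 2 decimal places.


ratio = compressed/original = 1817/98547 = 0.018438
savings = 1 - ratio = 1 - 0.018438 = 0.981562
as a percentage: 0.981562 * 100 = 98.16%

Space savings = 1 - 1817/98547 = 98.16%


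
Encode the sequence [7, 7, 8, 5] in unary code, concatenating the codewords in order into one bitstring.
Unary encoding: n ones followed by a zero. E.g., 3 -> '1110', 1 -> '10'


Encode each number as n ones followed by a terminating 0:
  7 -> 11111110 (8 bits)
  7 -> 11111110 (8 bits)
  8 -> 111111110 (9 bits)
  5 -> 111110 (6 bits)
Total length = 8 + 8 + 9 + 6 = 31 bits.

Unary([7, 7, 8, 5]) = 1111111011111110111111110111110 (31 bits)


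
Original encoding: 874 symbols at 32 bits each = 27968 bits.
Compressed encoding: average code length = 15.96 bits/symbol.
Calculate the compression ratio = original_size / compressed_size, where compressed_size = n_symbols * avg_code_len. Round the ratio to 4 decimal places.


original_size = n_symbols * orig_bits = 874 * 32 = 27968 bits
compressed_size = n_symbols * avg_code_len = 874 * 15.96 = 13949.04 bits
ratio = original_size / compressed_size = 27968 / 13949.04 = 2.005

Compression ratio = 2.005


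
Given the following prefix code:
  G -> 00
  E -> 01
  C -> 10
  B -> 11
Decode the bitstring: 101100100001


Decoding step by step:
Bits 10 -> C
Bits 11 -> B
Bits 00 -> G
Bits 10 -> C
Bits 00 -> G
Bits 01 -> E


Decoded message: CBGCGE


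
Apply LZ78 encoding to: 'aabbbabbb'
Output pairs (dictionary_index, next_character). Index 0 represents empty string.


LZ78 encoding steps:
Dictionary: {0: ''}
Step 1: w='' (idx 0), next='a' -> output (0, 'a'), add 'a' as idx 1
Step 2: w='a' (idx 1), next='b' -> output (1, 'b'), add 'ab' as idx 2
Step 3: w='' (idx 0), next='b' -> output (0, 'b'), add 'b' as idx 3
Step 4: w='b' (idx 3), next='a' -> output (3, 'a'), add 'ba' as idx 4
Step 5: w='b' (idx 3), next='b' -> output (3, 'b'), add 'bb' as idx 5
Step 6: w='b' (idx 3), end of input -> output (3, '')


Encoded: [(0, 'a'), (1, 'b'), (0, 'b'), (3, 'a'), (3, 'b'), (3, '')]


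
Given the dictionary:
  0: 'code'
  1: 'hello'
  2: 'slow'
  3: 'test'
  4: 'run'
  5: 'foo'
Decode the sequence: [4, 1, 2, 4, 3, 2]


Look up each index in the dictionary:
  4 -> 'run'
  1 -> 'hello'
  2 -> 'slow'
  4 -> 'run'
  3 -> 'test'
  2 -> 'slow'

Decoded: "run hello slow run test slow"


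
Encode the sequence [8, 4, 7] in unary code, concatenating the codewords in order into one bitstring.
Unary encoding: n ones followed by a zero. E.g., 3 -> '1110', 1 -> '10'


Encode each number as n ones followed by a terminating 0:
  8 -> 111111110 (9 bits)
  4 -> 11110 (5 bits)
  7 -> 11111110 (8 bits)
Total length = 9 + 5 + 8 = 22 bits.

Unary([8, 4, 7]) = 1111111101111011111110 (22 bits)


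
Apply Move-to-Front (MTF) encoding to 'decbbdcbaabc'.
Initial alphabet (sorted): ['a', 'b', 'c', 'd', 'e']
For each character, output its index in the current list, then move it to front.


MTF encoding:
'd': index 3 in ['a', 'b', 'c', 'd', 'e'] -> ['d', 'a', 'b', 'c', 'e']
'e': index 4 in ['d', 'a', 'b', 'c', 'e'] -> ['e', 'd', 'a', 'b', 'c']
'c': index 4 in ['e', 'd', 'a', 'b', 'c'] -> ['c', 'e', 'd', 'a', 'b']
'b': index 4 in ['c', 'e', 'd', 'a', 'b'] -> ['b', 'c', 'e', 'd', 'a']
'b': index 0 in ['b', 'c', 'e', 'd', 'a'] -> ['b', 'c', 'e', 'd', 'a']
'd': index 3 in ['b', 'c', 'e', 'd', 'a'] -> ['d', 'b', 'c', 'e', 'a']
'c': index 2 in ['d', 'b', 'c', 'e', 'a'] -> ['c', 'd', 'b', 'e', 'a']
'b': index 2 in ['c', 'd', 'b', 'e', 'a'] -> ['b', 'c', 'd', 'e', 'a']
'a': index 4 in ['b', 'c', 'd', 'e', 'a'] -> ['a', 'b', 'c', 'd', 'e']
'a': index 0 in ['a', 'b', 'c', 'd', 'e'] -> ['a', 'b', 'c', 'd', 'e']
'b': index 1 in ['a', 'b', 'c', 'd', 'e'] -> ['b', 'a', 'c', 'd', 'e']
'c': index 2 in ['b', 'a', 'c', 'd', 'e'] -> ['c', 'b', 'a', 'd', 'e']


Output: [3, 4, 4, 4, 0, 3, 2, 2, 4, 0, 1, 2]


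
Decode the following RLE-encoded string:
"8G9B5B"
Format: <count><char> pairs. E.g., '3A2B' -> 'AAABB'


Expanding each <count><char> pair:
  8G -> 'GGGGGGGG'
  9B -> 'BBBBBBBBB'
  5B -> 'BBBBB'

Decoded = GGGGGGGGBBBBBBBBBBBBBB


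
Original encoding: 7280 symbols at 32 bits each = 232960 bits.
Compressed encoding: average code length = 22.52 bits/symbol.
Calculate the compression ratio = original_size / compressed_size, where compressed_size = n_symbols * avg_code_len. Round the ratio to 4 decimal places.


original_size = n_symbols * orig_bits = 7280 * 32 = 232960 bits
compressed_size = n_symbols * avg_code_len = 7280 * 22.52 = 163945.6 bits
ratio = original_size / compressed_size = 232960 / 163945.6 = 1.421

Compression ratio = 1.421


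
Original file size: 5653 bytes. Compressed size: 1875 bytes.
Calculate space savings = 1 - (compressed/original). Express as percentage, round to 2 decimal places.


ratio = compressed/original = 1875/5653 = 0.331682
savings = 1 - ratio = 1 - 0.331682 = 0.668318
as a percentage: 0.668318 * 100 = 66.83%

Space savings = 1 - 1875/5653 = 66.83%


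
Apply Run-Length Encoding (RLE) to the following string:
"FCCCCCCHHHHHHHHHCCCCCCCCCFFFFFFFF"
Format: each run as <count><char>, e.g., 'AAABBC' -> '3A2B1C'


Scanning runs left to right:
  i=0: run of 'F' x 1 -> '1F'
  i=1: run of 'C' x 6 -> '6C'
  i=7: run of 'H' x 9 -> '9H'
  i=16: run of 'C' x 9 -> '9C'
  i=25: run of 'F' x 8 -> '8F'

RLE = 1F6C9H9C8F


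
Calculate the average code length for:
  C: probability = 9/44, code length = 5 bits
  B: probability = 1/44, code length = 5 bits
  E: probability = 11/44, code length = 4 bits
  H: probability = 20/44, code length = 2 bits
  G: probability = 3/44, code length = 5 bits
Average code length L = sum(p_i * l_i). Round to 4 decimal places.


Weighted contributions p_i * l_i:
  C: (9/44) * 5 = 45/44
  B: (1/44) * 5 = 5/44
  E: (11/44) * 4 = 44/44
  H: (20/44) * 2 = 40/44
  G: (3/44) * 5 = 15/44
Sum = (45 + 5 + 44 + 40 + 15)/44 = 149/44

L = 149/44 = 3.3864 bits/symbol


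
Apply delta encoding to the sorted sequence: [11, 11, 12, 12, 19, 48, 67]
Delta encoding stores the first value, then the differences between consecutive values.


First value: 11
Deltas:
  11 - 11 = 0
  12 - 11 = 1
  12 - 12 = 0
  19 - 12 = 7
  48 - 19 = 29
  67 - 48 = 19


Delta encoded: [11, 0, 1, 0, 7, 29, 19]


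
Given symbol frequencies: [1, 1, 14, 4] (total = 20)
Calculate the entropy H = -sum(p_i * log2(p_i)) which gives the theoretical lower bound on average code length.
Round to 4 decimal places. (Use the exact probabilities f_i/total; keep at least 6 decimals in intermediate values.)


Per-symbol terms -p_i * log2(p_i) with p_i = f_i/20:
  p = 1/20 = 0.050000: log2(p) = -4.321928, -p*log2(p) = 0.216096
  p = 1/20 = 0.050000: log2(p) = -4.321928, -p*log2(p) = 0.216096
  p = 14/20 = 0.700000: log2(p) = -0.514573, -p*log2(p) = 0.360201
  p = 4/20 = 0.200000: log2(p) = -2.321928, -p*log2(p) = 0.464386
H = 0.216096 + 0.216096 + 0.360201 + 0.464386 = 1.256779

H = 1.2568 bits/symbol


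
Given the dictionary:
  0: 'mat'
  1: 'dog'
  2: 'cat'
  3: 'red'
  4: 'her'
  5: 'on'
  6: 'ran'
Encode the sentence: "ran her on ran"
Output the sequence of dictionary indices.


Look up each word in the dictionary:
  'ran' -> 6
  'her' -> 4
  'on' -> 5
  'ran' -> 6

Encoded: [6, 4, 5, 6]


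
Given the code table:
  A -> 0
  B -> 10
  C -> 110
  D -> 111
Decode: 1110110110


Decoding:
111 -> D
0 -> A
110 -> C
110 -> C


Result: DACC


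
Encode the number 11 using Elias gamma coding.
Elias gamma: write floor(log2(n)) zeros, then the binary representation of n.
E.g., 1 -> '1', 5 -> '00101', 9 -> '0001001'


num_bits = floor(log2(11)) + 1 = 4
leading_zeros = num_bits - 1 = 3
binary(11) = 1011

Elias gamma(11) = '000' + '1011' = 0001011 (7 bits)


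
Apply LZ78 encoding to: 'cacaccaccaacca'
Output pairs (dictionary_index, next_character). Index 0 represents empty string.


LZ78 encoding steps:
Dictionary: {0: ''}
Step 1: w='' (idx 0), next='c' -> output (0, 'c'), add 'c' as idx 1
Step 2: w='' (idx 0), next='a' -> output (0, 'a'), add 'a' as idx 2
Step 3: w='c' (idx 1), next='a' -> output (1, 'a'), add 'ca' as idx 3
Step 4: w='c' (idx 1), next='c' -> output (1, 'c'), add 'cc' as idx 4
Step 5: w='a' (idx 2), next='c' -> output (2, 'c'), add 'ac' as idx 5
Step 6: w='ca' (idx 3), next='a' -> output (3, 'a'), add 'caa' as idx 6
Step 7: w='cc' (idx 4), next='a' -> output (4, 'a'), add 'cca' as idx 7


Encoded: [(0, 'c'), (0, 'a'), (1, 'a'), (1, 'c'), (2, 'c'), (3, 'a'), (4, 'a')]


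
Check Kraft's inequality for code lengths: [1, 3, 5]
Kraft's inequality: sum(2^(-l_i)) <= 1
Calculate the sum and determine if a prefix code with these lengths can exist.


Sum = 2^(-1) + 2^(-3) + 2^(-5)
    = 0.5 + 0.125 + 0.03125
    = 21/32 = 0.65625
Since 0.65625 <= 1, Kraft's inequality IS satisfied.
A prefix code with these lengths CAN exist.

Kraft sum = 0.65625. Satisfied.


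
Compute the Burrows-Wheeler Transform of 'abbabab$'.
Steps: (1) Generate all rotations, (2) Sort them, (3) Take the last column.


Rotations (sorted):
  0: $abbabab -> last char: b
  1: ab$abbab -> last char: b
  2: abab$abb -> last char: b
  3: abbabab$ -> last char: $
  4: b$abbaba -> last char: a
  5: bab$abba -> last char: a
  6: babab$ab -> last char: b
  7: bbabab$a -> last char: a


BWT = bbb$aaba


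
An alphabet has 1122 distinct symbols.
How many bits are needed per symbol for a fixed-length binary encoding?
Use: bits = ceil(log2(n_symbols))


log2(1122) = 10.1319
Bracket: 2^10 = 1024 < 1122 <= 2^11 = 2048
So ceil(log2(1122)) = 11

bits = ceil(log2(1122)) = ceil(10.1319) = 11 bits


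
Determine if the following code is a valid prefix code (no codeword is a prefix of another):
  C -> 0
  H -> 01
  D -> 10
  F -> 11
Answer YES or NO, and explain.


Checking each pair (does one codeword prefix another?):
  C='0' vs H='01': prefix -- VIOLATION

NO -- this is NOT a valid prefix code. C (0) is a prefix of H (01).


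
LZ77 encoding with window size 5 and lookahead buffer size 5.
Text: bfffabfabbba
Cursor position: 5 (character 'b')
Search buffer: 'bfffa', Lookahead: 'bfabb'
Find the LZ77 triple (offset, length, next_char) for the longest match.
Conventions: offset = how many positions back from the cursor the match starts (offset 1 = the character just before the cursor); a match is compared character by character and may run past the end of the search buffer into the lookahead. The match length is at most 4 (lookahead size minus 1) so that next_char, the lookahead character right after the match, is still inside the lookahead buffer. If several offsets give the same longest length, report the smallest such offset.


Try each offset into the search buffer:
  offset=1 (pos 4, char 'a'): match length 0
  offset=2 (pos 3, char 'f'): match length 0
  offset=3 (pos 2, char 'f'): match length 0
  offset=4 (pos 1, char 'f'): match length 0
  offset=5 (pos 0, char 'b'): match length 2
Longest match has length 2 at offset 5.
next_char = character at position 5 + 2 = 7 -> 'a'

Best match: offset=5, length=2 (matching 'bf' starting at position 0)
LZ77 triple: (5, 2, 'a')


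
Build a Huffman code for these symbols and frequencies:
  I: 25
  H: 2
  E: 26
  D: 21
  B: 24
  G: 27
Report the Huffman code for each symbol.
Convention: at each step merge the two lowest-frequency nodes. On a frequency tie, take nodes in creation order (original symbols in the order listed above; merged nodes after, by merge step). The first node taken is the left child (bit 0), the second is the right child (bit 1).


Huffman tree construction:
Step 1: Merge H(2) + D(21) = 23
Step 2: Merge (H+D)(23) + B(24) = 47
Step 3: Merge I(25) + E(26) = 51
Step 4: Merge G(27) + ((H+D)+B)(47) = 74
Step 5: Merge (I+E)(51) + (G+((H+D)+B))(74) = 125
Read each symbol's code off the tree from the root (left child = 0, right child = 1).

Codes:
  I: 00 (length 2)
  H: 1100 (length 4)
  E: 01 (length 2)
  D: 1101 (length 4)
  B: 111 (length 3)
  G: 10 (length 2)
Average code length: 320/125 = 2.5600 bits/symbol


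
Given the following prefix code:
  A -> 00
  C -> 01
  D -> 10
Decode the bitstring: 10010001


Decoding step by step:
Bits 10 -> D
Bits 01 -> C
Bits 00 -> A
Bits 01 -> C


Decoded message: DCAC


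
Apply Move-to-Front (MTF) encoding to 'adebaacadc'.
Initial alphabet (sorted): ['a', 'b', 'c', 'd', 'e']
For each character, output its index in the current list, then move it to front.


MTF encoding:
'a': index 0 in ['a', 'b', 'c', 'd', 'e'] -> ['a', 'b', 'c', 'd', 'e']
'd': index 3 in ['a', 'b', 'c', 'd', 'e'] -> ['d', 'a', 'b', 'c', 'e']
'e': index 4 in ['d', 'a', 'b', 'c', 'e'] -> ['e', 'd', 'a', 'b', 'c']
'b': index 3 in ['e', 'd', 'a', 'b', 'c'] -> ['b', 'e', 'd', 'a', 'c']
'a': index 3 in ['b', 'e', 'd', 'a', 'c'] -> ['a', 'b', 'e', 'd', 'c']
'a': index 0 in ['a', 'b', 'e', 'd', 'c'] -> ['a', 'b', 'e', 'd', 'c']
'c': index 4 in ['a', 'b', 'e', 'd', 'c'] -> ['c', 'a', 'b', 'e', 'd']
'a': index 1 in ['c', 'a', 'b', 'e', 'd'] -> ['a', 'c', 'b', 'e', 'd']
'd': index 4 in ['a', 'c', 'b', 'e', 'd'] -> ['d', 'a', 'c', 'b', 'e']
'c': index 2 in ['d', 'a', 'c', 'b', 'e'] -> ['c', 'd', 'a', 'b', 'e']


Output: [0, 3, 4, 3, 3, 0, 4, 1, 4, 2]
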